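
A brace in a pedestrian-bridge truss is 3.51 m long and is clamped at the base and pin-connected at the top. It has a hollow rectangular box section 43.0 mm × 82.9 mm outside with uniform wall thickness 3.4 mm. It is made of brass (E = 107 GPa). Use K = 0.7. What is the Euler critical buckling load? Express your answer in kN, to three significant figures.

Inner dimensions: h_i = 82.9 − 2×3.4 = 76.10 mm, b_i = 43.0 − 2×3.4 = 36.20 mm
Weak-axis I_min = (h_o·b_o³ − h_i·b_i³)/12 with b_o = 43.0, b_i = 36.20 mm (shorter outer/inner sides).
I_min = (82.9×43.0³ − 76.10×36.20³)/12 = 2.484×10^5 mm⁴
I = 2.484×10^5 mm⁴ = 2.484×10^-7 m⁴
Effective length L_e = K·L = 0.7 × 3.51 = 2.457 m
P_cr = π²EI / L_e² = π² × 107×10⁹ × 2.484×10^-7 / 2.457² = 4.346×10^4 N

P_cr ≈ 43.5 kN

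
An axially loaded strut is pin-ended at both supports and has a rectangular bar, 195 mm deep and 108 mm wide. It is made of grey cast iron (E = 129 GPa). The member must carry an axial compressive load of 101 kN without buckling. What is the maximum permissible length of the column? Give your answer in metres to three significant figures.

L_max ≈ 16.1 m

Buckling occurs about the weak axis: I_min = h·b³/12 with b = 108 mm (the shorter side).
I_min = 195×108³/12 = 2.047×10^7 mm⁴
I = 2.047×10^-5 m⁴
At the buckling limit P_cr = P = 1.010×10^5 N
From P_cr = π²EI/(K·L)²:  L = (1/K)·√(π²EI/P_cr) = (1/1)·√(π²×1.29×10^11×2.047×10^-5/1.010×10^5)
L = 16.1 m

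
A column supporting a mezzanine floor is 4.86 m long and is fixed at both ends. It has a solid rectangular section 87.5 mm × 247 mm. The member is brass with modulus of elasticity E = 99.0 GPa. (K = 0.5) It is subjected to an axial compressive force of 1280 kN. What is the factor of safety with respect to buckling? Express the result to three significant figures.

Buckling occurs about the weak axis: I_min = h·b³/12 with b = 87.5 mm (the shorter side).
I_min = 247×87.5³/12 = 1.379×10^7 mm⁴
I = 1.379×10^7 mm⁴ = 1.379×10^-5 m⁴
Effective length L_e = K·L = 0.5 × 4.86 = 2.430 m
P_cr = π²EI / L_e² = π² × 99.0×10⁹ × 1.379×10^-5 / 2.430² = 2.282×10^6 N
Factor of safety n = P_cr / P = 2281.7 / 1280 = 1.78

n ≈ 1.78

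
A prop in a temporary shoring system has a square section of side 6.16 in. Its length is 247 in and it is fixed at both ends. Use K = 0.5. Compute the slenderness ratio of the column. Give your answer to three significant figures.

λ ≈ 69.5

I = a⁴/12 = 6.16⁴/12 = 120.0 in⁴
A = 37.95 in²;  r_min = √(I/A) = √(120.0/37.95) = 1.778 in
L_e = K·L = 0.5 × 247 = 123.5 in
λ = L_e / r_min = 123.50 / 1.778 = 69.5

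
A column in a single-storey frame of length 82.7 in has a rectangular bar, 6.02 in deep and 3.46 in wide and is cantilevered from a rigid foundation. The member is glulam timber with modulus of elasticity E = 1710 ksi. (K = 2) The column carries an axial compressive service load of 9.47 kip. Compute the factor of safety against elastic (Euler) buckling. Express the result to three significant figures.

n ≈ 1.35

Buckling occurs about the weak axis: I_min = h·b³/12 with b = 3.46 in (the shorter side).
I_min = 6.02×3.46³/12 = 20.78 in⁴
Effective length L_e = K·L = 2 × 82.7 = 165.4 in
P_cr = π²EI / L_e² = π² × 1710×10³ × 20.78 / 165.4² = 1.282×10^4 lb
Factor of safety n = P_cr / P = 12.819 / 9.47 = 1.35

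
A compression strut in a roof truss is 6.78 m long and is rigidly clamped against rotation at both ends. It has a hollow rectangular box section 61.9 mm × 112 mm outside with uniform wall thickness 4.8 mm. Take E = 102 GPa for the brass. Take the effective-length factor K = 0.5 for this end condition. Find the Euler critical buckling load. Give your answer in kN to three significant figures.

Inner dimensions: h_i = 112 − 2×4.8 = 102.4 mm, b_i = 61.9 − 2×4.8 = 52.30 mm
Weak-axis I_min = (h_o·b_o³ − h_i·b_i³)/12 with b_o = 61.9, b_i = 52.30 mm (shorter outer/inner sides).
I_min = (112×61.9³ − 102.4×52.30³)/12 = 9.929×10^5 mm⁴
I = 9.929×10^5 mm⁴ = 9.929×10^-7 m⁴
Effective length L_e = K·L = 0.5 × 6.78 = 3.390 m
P_cr = π²EI / L_e² = π² × 102×10⁹ × 9.929×10^-7 / 3.390² = 8.698×10^4 N

P_cr ≈ 87.0 kN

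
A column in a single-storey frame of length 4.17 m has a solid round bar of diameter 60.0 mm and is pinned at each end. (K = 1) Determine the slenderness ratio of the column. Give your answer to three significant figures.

λ ≈ 278

For a solid circle r = d/4 = 60.0/4 = 15.00 mm
L_e = K·L = 1 × 4.17 m = 4.170 m = 4170.0 mm
λ = L_e / r_min = 4170.0 / 15.00 = 278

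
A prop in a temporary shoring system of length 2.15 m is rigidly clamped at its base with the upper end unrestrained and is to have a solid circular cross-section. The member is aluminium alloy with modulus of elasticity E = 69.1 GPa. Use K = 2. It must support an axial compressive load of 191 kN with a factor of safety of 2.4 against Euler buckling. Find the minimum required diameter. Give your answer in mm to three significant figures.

Required P_cr = n·P = 2.4 × 191 = 458.4 kN
L_e = K·L = 2 × 2.15 = 4.300 m
Required I = P_cr·L_e²/(π²E) = 4.584×10^5 × 4.300² / (π² × 6.91×10^10) = 1.243×10^-5 m⁴
I_req = 1.243×10^7 mm⁴
Solid circle: I = πd⁴/64  ⇒  d = (64I/π)^(1/4) = (64×1.243×10^7/π)^(1/4) = 126 mm

d ≈ 126 mm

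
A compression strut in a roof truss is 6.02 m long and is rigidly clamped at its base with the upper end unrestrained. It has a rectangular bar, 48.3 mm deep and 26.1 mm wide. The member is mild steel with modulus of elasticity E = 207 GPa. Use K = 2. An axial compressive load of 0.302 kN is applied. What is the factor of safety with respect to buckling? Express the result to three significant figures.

Buckling occurs about the weak axis: I_min = h·b³/12 with b = 26.1 mm (the shorter side).
I_min = 48.3×26.1³/12 = 7.156×10^4 mm⁴
I = 7.156×10^4 mm⁴ = 7.156×10^-8 m⁴
Effective length L_e = K·L = 2 × 6.02 = 12.04 m
P_cr = π²EI / L_e² = π² × 207×10⁹ × 7.156×10^-8 / 12.04² = 1.009×10^3 N
Factor of safety n = P_cr / P = 1.0086 / 0.302 = 3.34

n ≈ 3.34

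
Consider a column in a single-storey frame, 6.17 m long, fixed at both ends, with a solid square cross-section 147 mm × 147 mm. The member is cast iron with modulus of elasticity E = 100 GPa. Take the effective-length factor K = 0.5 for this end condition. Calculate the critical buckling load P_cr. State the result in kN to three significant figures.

I = a⁴/12 = 147⁴/12 = 3.891×10^7 mm⁴
I = 3.891×10^7 mm⁴ = 3.891×10^-5 m⁴
Effective length L_e = K·L = 0.5 × 6.17 = 3.085 m
P_cr = π²EI / L_e² = π² × 100×10⁹ × 3.891×10^-5 / 3.085² = 4.035×10^6 N

P_cr ≈ 4040 kN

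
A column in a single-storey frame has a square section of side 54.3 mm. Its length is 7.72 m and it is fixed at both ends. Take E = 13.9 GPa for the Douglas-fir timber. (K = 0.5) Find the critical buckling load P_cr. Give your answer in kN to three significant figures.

I = a⁴/12 = 54.3⁴/12 = 7.245×10^5 mm⁴
I = 7.245×10^5 mm⁴ = 7.245×10^-7 m⁴
Effective length L_e = K·L = 0.5 × 7.72 = 3.860 m
P_cr = π²EI / L_e² = π² × 13.9×10⁹ × 7.245×10^-7 / 3.860² = 6.670×10^3 N

P_cr ≈ 6.67 kN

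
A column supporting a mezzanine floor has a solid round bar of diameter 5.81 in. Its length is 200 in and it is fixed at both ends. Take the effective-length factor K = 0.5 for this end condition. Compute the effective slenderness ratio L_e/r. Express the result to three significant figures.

I = πd⁴/64 = π×5.81⁴/64 = 55.93 in⁴
A = 26.51 in²;  r_min = √(I/A) = √(55.93/26.51) = 1.452 in
L_e = K·L = 0.5 × 200 = 100.0 in
λ = L_e / r_min = 100.00 / 1.452 = 68.8

λ ≈ 68.8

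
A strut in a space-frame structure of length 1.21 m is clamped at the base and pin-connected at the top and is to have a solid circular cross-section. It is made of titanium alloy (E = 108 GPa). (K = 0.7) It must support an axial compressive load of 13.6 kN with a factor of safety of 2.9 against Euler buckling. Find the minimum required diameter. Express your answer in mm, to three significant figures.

Required P_cr = n·P = 2.9 × 13.6 = 39.44 kN
L_e = K·L = 0.7 × 1.21 = 0.8470 m
Required I = P_cr·L_e²/(π²E) = 3.944×10^4 × 0.8470² / (π² × 1.08×10^11) = 2.654×10^-8 m⁴
I_req = 2.654×10^4 mm⁴
Solid circle: I = πd⁴/64  ⇒  d = (64I/π)^(1/4) = (64×2.654×10^4/π)^(1/4) = 27.1 mm

d ≈ 27.1 mm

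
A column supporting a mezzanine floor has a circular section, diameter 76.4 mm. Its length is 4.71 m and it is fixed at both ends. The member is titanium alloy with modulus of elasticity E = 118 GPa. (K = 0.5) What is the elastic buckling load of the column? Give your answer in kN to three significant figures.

P_cr ≈ 351 kN

I = πd⁴/64 = π×76.4⁴/64 = 1.672×10^6 mm⁴
I = 1.672×10^6 mm⁴ = 1.672×10^-6 m⁴
Effective length L_e = K·L = 0.5 × 4.71 = 2.355 m
P_cr = π²EI / L_e² = π² × 118×10⁹ × 1.672×10^-6 / 2.355² = 3.512×10^5 N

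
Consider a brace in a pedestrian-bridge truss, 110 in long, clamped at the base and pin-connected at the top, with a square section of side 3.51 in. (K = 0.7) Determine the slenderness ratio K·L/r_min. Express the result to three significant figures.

λ ≈ 76.0

For a square r = a/√12 = 3.51/√12 = 1.013 in
L_e = K·L = 0.7 × 110 = 77.00 in
λ = L_e / r_min = 77.000 / 1.013 = 76.0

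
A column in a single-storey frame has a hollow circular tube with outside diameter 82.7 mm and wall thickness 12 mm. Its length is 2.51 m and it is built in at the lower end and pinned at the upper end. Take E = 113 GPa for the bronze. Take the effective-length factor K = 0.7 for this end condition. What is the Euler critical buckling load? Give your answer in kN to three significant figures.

P_cr ≈ 619 kN

Inner diameter d_i = 82.7 − 2×12 = 58.70 mm
I = π(d_o⁴ − d_i⁴)/64 = π(82.7⁴ − 58.70⁴)/64 = 1.713×10^6 mm⁴
I = 1.713×10^6 mm⁴ = 1.713×10^-6 m⁴
Effective length L_e = K·L = 0.7 × 2.51 = 1.757 m
P_cr = π²EI / L_e² = π² × 113×10⁹ × 1.713×10^-6 / 1.757² = 6.190×10^5 N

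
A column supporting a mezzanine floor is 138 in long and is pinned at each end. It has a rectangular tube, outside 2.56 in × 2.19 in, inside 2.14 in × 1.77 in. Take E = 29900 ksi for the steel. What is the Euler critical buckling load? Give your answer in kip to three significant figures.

Weak-axis I_min = (h_o·b_o³ − h_i·b_i³)/12 with b_o = 2.19, b_i = 1.770 in (shorter outer/inner sides).
I_min = (2.56×2.19³ − 2.140×1.770³)/12 = 1.252 in⁴
Effective length L_e = K·L = 1 × 138 = 138.0 in
P_cr = π²EI / L_e² = π² × 29900×10³ × 1.252 / 138.0² = 1.940×10^4 lb

P_cr ≈ 19.4 kip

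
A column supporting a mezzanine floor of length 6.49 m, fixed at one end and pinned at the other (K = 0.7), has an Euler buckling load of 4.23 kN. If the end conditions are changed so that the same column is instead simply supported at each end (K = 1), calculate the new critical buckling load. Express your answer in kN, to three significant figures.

P_cr ≈ 2.07 kN

P_cr ∝ 1/K², so P_cr,new = P_cr,old × (K_old/K_new)² = 4.23 × (0.7/1)²
= 4.23 × 0.4900 = 2.07 kN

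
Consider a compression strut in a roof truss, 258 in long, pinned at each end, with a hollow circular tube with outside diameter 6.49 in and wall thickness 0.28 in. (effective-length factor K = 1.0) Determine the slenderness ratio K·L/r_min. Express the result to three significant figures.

Inner diameter d_i = 6.49 − 2×0.28 = 5.930 in
I = π(d_o⁴ − d_i⁴)/64 = π(6.49⁴ − 5.930⁴)/64 = 26.39 in⁴
A = 5.463 in²;  r_min = √(I/A) = √(26.39/5.463) = 2.198 in
L_e = K·L = 1 × 258 = 258.0 in
λ = L_e / r_min = 258.00 / 2.198 = 117

λ ≈ 117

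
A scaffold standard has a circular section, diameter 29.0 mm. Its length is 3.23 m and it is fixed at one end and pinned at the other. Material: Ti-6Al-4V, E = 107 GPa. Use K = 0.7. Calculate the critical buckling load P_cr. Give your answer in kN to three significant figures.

I = πd⁴/64 = π×29.0⁴/64 = 3.472×10^4 mm⁴
I = 3.472×10^4 mm⁴ = 3.472×10^-8 m⁴
Effective length L_e = K·L = 0.7 × 3.23 = 2.261 m
P_cr = π²EI / L_e² = π² × 107×10⁹ × 3.472×10^-8 / 2.261² = 7.172×10^3 N

P_cr ≈ 7.17 kN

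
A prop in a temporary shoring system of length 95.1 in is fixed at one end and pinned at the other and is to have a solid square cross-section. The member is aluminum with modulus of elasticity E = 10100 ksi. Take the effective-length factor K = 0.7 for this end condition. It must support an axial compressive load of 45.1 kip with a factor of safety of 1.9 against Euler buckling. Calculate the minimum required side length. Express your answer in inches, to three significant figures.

Required P_cr = n·P = 1.9 × 45.1 = 85.69 kip
L_e = K·L = 0.7 × 95.1 = 66.57 in
Required I = P_cr·L_e²/(π²E) = 8.569×10^4 × 66.57² / (π² × 1.01×10^7) = 3.809 in⁴
Solid square: I = a⁴/12  ⇒  a = (12I)^(1/4) = (12×3.809)^(1/4) = 2.60 in

a ≈ 2.60 in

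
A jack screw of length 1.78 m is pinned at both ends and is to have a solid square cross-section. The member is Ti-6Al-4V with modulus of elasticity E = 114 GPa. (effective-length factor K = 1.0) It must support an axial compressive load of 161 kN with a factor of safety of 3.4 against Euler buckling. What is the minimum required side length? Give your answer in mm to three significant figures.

Required P_cr = n·P = 3.4 × 161 = 547.4 kN
L_e = K·L = 1 × 1.78 = 1.780 m
Required I = P_cr·L_e²/(π²E) = 5.474×10^5 × 1.780² / (π² × 1.14×10^11) = 1.541×10^-6 m⁴
I_req = 1.541×10^6 mm⁴
Solid square: I = a⁴/12  ⇒  a = (12I)^(1/4) = (12×1.541×10^6)^(1/4) = 65.6 mm

a ≈ 65.6 mm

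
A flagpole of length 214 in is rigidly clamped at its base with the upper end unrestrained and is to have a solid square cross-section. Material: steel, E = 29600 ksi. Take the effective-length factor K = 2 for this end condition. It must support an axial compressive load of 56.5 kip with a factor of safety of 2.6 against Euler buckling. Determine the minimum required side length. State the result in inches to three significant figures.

a ≈ 5.77 in

Required P_cr = n·P = 2.6 × 56.5 = 146.9 kip
L_e = K·L = 2 × 214 = 428.0 in
Required I = P_cr·L_e²/(π²E) = 1.469×10^5 × 428.0² / (π² × 2.96×10^7) = 92.11 in⁴
Solid square: I = a⁴/12  ⇒  a = (12I)^(1/4) = (12×92.11)^(1/4) = 5.77 in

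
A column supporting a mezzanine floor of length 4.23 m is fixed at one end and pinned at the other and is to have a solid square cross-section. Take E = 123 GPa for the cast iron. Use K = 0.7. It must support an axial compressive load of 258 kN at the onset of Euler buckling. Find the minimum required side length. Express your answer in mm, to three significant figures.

a ≈ 68.8 mm

L_e = K·L = 0.7 × 4.23 = 2.961 m
Required I = P_cr·L_e²/(π²E) = 2.580×10^5 × 2.961² / (π² × 1.23×10^11) = 1.863×10^-6 m⁴
I_req = 1.863×10^6 mm⁴
Solid square: I = a⁴/12  ⇒  a = (12I)^(1/4) = (12×1.863×10^6)^(1/4) = 68.8 mm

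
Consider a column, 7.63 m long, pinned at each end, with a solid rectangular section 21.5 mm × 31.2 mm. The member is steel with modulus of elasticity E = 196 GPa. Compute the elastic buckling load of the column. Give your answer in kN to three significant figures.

P_cr ≈ 0.859 kN

Buckling occurs about the weak axis: I_min = h·b³/12 with b = 21.5 mm (the shorter side).
I_min = 31.2×21.5³/12 = 2.584×10^4 mm⁴
I = 2.584×10^4 mm⁴ = 2.584×10^-8 m⁴
Effective length L_e = K·L = 1 × 7.63 = 7.630 m
P_cr = π²EI / L_e² = π² × 196×10⁹ × 2.584×10^-8 / 7.630² = 858.6 N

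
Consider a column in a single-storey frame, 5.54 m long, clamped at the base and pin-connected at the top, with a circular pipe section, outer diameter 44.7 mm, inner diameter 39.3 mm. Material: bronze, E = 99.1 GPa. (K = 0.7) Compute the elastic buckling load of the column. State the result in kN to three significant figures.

d_o = 44.7 mm, d_i = 39.3 mm
I = π(d_o⁴ − d_i⁴)/64 = π(44.7⁴ − 39.30⁴)/64 = 7.888×10^4 mm⁴
I = 7.888×10^4 mm⁴ = 7.888×10^-8 m⁴
Effective length L_e = K·L = 0.7 × 5.54 = 3.878 m
P_cr = π²EI / L_e² = π² × 99.1×10⁹ × 7.888×10^-8 / 3.878² = 5.130×10^3 N

P_cr ≈ 5.13 kN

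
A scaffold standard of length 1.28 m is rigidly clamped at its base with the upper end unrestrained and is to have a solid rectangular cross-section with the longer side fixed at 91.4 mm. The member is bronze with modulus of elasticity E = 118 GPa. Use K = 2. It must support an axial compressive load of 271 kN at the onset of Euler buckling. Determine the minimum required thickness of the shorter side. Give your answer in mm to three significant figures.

b ≈ 58.5 mm

L_e = K·L = 2 × 1.28 = 2.560 m
Required I = P_cr·L_e²/(π²E) = 2.710×10^5 × 2.560² / (π² × 1.18×10^11) = 1.525×10^-6 m⁴
I_req = 1.525×10^6 mm⁴
Rectangle, weak axis: I_min = h·b³/12 with h = 91.4 mm fixed  ⇒  b = (12I/h)^(1/3) = 58.5 mm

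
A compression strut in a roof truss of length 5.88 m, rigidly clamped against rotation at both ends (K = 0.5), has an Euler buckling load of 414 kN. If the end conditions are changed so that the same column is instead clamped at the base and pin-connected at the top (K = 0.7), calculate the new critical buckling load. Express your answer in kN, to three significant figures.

P_cr ∝ 1/K², so P_cr,new = P_cr,old × (K_old/K_new)² = 414 × (0.5/0.7)²
= 414 × 0.5102 = 211 kN

P_cr ≈ 211 kN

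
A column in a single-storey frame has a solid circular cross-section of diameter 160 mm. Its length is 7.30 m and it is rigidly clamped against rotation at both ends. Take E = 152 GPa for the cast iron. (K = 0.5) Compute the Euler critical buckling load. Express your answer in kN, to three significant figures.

I = πd⁴/64 = π×160⁴/64 = 3.217×10^7 mm⁴
I = 3.217×10^7 mm⁴ = 3.217×10^-5 m⁴
Effective length L_e = K·L = 0.5 × 7.30 = 3.650 m
P_cr = π²EI / L_e² = π² × 152×10⁹ × 3.217×10^-5 / 3.650² = 3.622×10^6 N

P_cr ≈ 3620 kN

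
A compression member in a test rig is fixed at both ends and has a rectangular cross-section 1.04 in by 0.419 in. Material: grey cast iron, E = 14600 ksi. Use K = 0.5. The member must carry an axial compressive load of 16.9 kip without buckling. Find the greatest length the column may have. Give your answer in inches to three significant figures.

L_max ≈ 14.7 in

Buckling occurs about the weak axis: I_min = h·b³/12 with b = 0.419 in (the shorter side).
I_min = 1.04×0.419³/12 = 6.375×10^-3 in⁴
At the buckling limit P_cr = P = 1.690×10^4 lb
From P_cr = π²EI/(K·L)²:  L = (1/K)·√(π²EI/P_cr) = (1/0.5)·√(π²×1.46×10^7×6.375×10^-3/1.690×10^4)
L = 14.7 in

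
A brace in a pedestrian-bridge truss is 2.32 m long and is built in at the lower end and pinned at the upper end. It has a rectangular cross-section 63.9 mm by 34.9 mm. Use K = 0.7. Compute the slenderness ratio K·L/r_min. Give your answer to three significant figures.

λ ≈ 161

For a rectangle r_min = b/√12 = 34.9/√12 = 10.07 mm
L_e = K·L = 0.7 × 2.32 m = 1.624 m = 1624.0 mm
λ = L_e / r_min = 1624.0 / 10.07 = 161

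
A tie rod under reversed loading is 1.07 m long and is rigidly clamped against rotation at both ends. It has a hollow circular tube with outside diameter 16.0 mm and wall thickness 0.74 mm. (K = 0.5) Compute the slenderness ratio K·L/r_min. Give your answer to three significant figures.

Inner diameter d_i = 16.0 − 2×0.74 = 14.52 mm
I = π(d_o⁴ − d_i⁴)/64 = π(16.0⁴ − 14.52⁴)/64 = 1.035×10^3 mm⁴
A = 35.48 mm²;  r_min = √(I/A) = √(1.035×10^3/35.48) = 5.402 mm
L_e = K·L = 0.5 × 1.07 m = 0.5350 m = 535.00 mm
λ = L_e / r_min = 535.00 / 5.402 = 99.0

λ ≈ 99.0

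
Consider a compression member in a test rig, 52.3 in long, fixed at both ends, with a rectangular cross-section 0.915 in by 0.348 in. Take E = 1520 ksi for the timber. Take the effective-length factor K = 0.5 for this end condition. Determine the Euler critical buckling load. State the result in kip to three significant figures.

P_cr ≈ 0.0705 kip

Buckling occurs about the weak axis: I_min = h·b³/12 with b = 0.348 in (the shorter side).
I_min = 0.915×0.348³/12 = 3.213×10^-3 in⁴
Effective length L_e = K·L = 0.5 × 52.3 = 26.15 in
P_cr = π²EI / L_e² = π² × 1520×10³ × 3.213×10^-3 / 26.15² = 70.50 lb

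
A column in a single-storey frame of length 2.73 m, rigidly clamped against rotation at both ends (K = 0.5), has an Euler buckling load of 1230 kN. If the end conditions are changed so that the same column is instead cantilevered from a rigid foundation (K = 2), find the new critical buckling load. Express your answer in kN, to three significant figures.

P_cr ≈ 76.9 kN

P_cr ∝ 1/K², so P_cr,new = P_cr,old × (K_old/K_new)² = 1230 × (0.5/2)²
= 1230 × 0.06250 = 76.9 kN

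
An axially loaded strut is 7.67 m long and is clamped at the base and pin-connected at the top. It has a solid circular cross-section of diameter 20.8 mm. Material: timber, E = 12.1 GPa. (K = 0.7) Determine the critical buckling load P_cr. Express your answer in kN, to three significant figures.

I = πd⁴/64 = π×20.8⁴/64 = 9.188×10^3 mm⁴
I = 9.188×10^3 mm⁴ = 9.188×10^-9 m⁴
Effective length L_e = K·L = 0.7 × 7.67 = 5.369 m
P_cr = π²EI / L_e² = π² × 12.1×10⁹ × 9.188×10^-9 / 5.369² = 38.06 N

P_cr ≈ 0.0381 kN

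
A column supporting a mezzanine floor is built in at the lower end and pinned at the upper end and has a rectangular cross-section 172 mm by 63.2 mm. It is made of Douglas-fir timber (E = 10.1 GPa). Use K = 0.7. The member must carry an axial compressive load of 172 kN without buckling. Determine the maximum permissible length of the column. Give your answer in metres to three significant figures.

L_max ≈ 2.07 m

Buckling occurs about the weak axis: I_min = h·b³/12 with b = 63.2 mm (the shorter side).
I_min = 172×63.2³/12 = 3.618×10^6 mm⁴
I = 3.618×10^-6 m⁴
At the buckling limit P_cr = P = 1.720×10^5 N
From P_cr = π²EI/(K·L)²:  L = (1/K)·√(π²EI/P_cr) = (1/0.7)·√(π²×1.01×10^10×3.618×10^-6/1.720×10^5)
L = 2.07 m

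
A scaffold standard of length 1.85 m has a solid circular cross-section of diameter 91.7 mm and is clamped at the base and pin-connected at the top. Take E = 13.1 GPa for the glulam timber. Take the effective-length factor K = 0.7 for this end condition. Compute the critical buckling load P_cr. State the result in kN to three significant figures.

I = πd⁴/64 = π×91.7⁴/64 = 3.471×10^6 mm⁴
I = 3.471×10^6 mm⁴ = 3.471×10^-6 m⁴
Effective length L_e = K·L = 0.7 × 1.85 = 1.295 m
P_cr = π²EI / L_e² = π² × 13.1×10⁹ × 3.471×10^-6 / 1.295² = 2.676×10^5 N

P_cr ≈ 268 kN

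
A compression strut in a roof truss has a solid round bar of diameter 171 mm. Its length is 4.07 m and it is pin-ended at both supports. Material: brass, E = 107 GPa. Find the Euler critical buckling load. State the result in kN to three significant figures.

I = πd⁴/64 = π×171⁴/64 = 4.197×10^7 mm⁴
I = 4.197×10^7 mm⁴ = 4.197×10^-5 m⁴
Effective length L_e = K·L = 1 × 4.07 = 4.070 m
P_cr = π²EI / L_e² = π² × 107×10⁹ × 4.197×10^-5 / 4.070² = 2.676×10^6 N

P_cr ≈ 2680 kN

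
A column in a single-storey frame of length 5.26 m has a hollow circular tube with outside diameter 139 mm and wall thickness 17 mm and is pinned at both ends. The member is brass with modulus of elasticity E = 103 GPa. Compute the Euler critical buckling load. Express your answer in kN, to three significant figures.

P_cr ≈ 454 kN

Inner diameter d_i = 139 − 2×17 = 105.0 mm
I = π(d_o⁴ − d_i⁴)/64 = π(139⁴ − 105.0⁴)/64 = 1.236×10^7 mm⁴
I = 1.236×10^7 mm⁴ = 1.236×10^-5 m⁴
Effective length L_e = K·L = 1 × 5.26 = 5.260 m
P_cr = π²EI / L_e² = π² × 103×10⁹ × 1.236×10^-5 / 5.260² = 4.541×10^5 N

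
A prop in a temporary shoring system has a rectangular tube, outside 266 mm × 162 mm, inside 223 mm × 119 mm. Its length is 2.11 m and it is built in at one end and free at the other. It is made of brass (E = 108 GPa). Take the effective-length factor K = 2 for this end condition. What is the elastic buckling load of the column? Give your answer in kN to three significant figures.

P_cr ≈ 3770 kN

Weak-axis I_min = (h_o·b_o³ − h_i·b_i³)/12 with b_o = 162, b_i = 119.0 mm (shorter outer/inner sides).
I_min = (266×162³ − 223.0×119.0³)/12 = 6.293×10^7 mm⁴
I = 6.293×10^7 mm⁴ = 6.293×10^-5 m⁴
Effective length L_e = K·L = 2 × 2.11 = 4.220 m
P_cr = π²EI / L_e² = π² × 108×10⁹ × 6.293×10^-5 / 4.220² = 3.766×10^6 N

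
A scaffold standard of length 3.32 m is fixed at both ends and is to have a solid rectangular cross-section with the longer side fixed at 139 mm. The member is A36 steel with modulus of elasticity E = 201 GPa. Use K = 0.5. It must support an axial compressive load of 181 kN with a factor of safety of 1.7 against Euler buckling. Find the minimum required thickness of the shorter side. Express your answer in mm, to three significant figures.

b ≈ 33.3 mm

Required P_cr = n·P = 1.7 × 181 = 307.7 kN
L_e = K·L = 0.5 × 3.32 = 1.660 m
Required I = P_cr·L_e²/(π²E) = 3.077×10^5 × 1.660² / (π² × 2.01×10^11) = 4.274×10^-7 m⁴
I_req = 4.274×10^5 mm⁴
Rectangle, weak axis: I_min = h·b³/12 with h = 139 mm fixed  ⇒  b = (12I/h)^(1/3) = 33.3 mm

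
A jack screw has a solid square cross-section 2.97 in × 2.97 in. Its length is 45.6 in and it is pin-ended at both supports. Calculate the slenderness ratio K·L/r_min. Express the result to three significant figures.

λ ≈ 53.2

I = a⁴/12 = 2.97⁴/12 = 6.484 in⁴
A = 8.821 in²;  r_min = √(I/A) = √(6.484/8.821) = 0.8574 in
L_e = K·L = 1 × 45.6 = 45.60 in
λ = L_e / r_min = 45.600 / 0.8574 = 53.2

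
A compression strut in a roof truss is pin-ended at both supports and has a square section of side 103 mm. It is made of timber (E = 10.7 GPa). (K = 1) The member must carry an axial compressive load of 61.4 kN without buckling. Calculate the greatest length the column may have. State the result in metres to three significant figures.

I = a⁴/12 = 103⁴/12 = 9.379×10^6 mm⁴
I = 9.379×10^-6 m⁴
At the buckling limit P_cr = P = 6.140×10^4 N
From P_cr = π²EI/(K·L)²:  L = (1/K)·√(π²EI/P_cr) = (1/1)·√(π²×1.07×10^10×9.379×10^-6/6.140×10^4)
L = 4.02 m

L_max ≈ 4.02 m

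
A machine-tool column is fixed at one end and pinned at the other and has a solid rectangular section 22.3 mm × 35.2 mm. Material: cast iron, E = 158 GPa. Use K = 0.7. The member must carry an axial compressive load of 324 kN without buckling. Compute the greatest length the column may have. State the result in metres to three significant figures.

L_max ≈ 0.565 m

Buckling occurs about the weak axis: I_min = h·b³/12 with b = 22.3 mm (the shorter side).
I_min = 35.2×22.3³/12 = 3.253×10^4 mm⁴
I = 3.253×10^-8 m⁴
At the buckling limit P_cr = P = 3.240×10^5 N
From P_cr = π²EI/(K·L)²:  L = (1/K)·√(π²EI/P_cr) = (1/0.7)·√(π²×1.58×10^11×3.253×10^-8/3.240×10^5)
L = 0.565 m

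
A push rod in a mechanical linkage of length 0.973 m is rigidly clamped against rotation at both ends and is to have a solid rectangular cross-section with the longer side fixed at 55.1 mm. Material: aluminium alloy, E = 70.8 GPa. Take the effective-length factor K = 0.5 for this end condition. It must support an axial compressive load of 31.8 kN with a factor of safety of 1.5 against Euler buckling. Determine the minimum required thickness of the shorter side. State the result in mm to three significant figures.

b ≈ 15.2 mm

Required P_cr = n·P = 1.5 × 31.8 = 47.70 kN
L_e = K·L = 0.5 × 0.973 = 0.4865 m
Required I = P_cr·L_e²/(π²E) = 4.770×10^4 × 0.4865² / (π² × 7.08×10^10) = 1.616×10^-8 m⁴
I_req = 1.616×10^4 mm⁴
Rectangle, weak axis: I_min = h·b³/12 with h = 55.1 mm fixed  ⇒  b = (12I/h)^(1/3) = 15.2 mm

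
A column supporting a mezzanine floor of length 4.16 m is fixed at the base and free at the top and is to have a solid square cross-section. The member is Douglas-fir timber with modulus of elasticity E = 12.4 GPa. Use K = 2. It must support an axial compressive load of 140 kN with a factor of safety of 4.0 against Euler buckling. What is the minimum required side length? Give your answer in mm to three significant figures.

Required P_cr = n·P = 4.0 × 140 = 560.0 kN
L_e = K·L = 2 × 4.16 = 8.320 m
Required I = P_cr·L_e²/(π²E) = 5.600×10^5 × 8.320² / (π² × 1.24×10^10) = 3.167×10^-4 m⁴
I_req = 3.167×10^8 mm⁴
Solid square: I = a⁴/12  ⇒  a = (12I)^(1/4) = (12×3.167×10^8)^(1/4) = 248 mm

a ≈ 248 mm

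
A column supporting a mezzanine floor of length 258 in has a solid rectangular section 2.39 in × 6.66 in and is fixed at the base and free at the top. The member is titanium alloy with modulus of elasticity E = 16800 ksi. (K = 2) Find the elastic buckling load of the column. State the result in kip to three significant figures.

P_cr ≈ 4.72 kip

Buckling occurs about the weak axis: I_min = h·b³/12 with b = 2.39 in (the shorter side).
I_min = 6.66×2.39³/12 = 7.577 in⁴
Effective length L_e = K·L = 2 × 258 = 516.0 in
P_cr = π²EI / L_e² = π² × 16800×10³ × 7.577 / 516.0² = 4.718×10^3 lb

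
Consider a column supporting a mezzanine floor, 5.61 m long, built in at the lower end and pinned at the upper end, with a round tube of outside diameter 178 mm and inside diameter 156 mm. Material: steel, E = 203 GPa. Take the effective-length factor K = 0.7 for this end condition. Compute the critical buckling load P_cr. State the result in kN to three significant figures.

d_o = 178 mm, d_i = 156 mm
I = π(d_o⁴ − d_i⁴)/64 = π(178⁴ − 156.0⁴)/64 = 2.021×10^7 mm⁴
I = 2.021×10^7 mm⁴ = 2.021×10^-5 m⁴
Effective length L_e = K·L = 0.7 × 5.61 = 3.927 m
P_cr = π²EI / L_e² = π² × 203×10⁹ × 2.021×10^-5 / 3.927² = 2.625×10^6 N

P_cr ≈ 2630 kN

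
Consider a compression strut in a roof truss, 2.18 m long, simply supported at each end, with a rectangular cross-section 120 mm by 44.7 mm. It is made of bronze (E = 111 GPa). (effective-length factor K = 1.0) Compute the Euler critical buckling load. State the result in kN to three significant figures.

Buckling occurs about the weak axis: I_min = h·b³/12 with b = 44.7 mm (the shorter side).
I_min = 120×44.7³/12 = 8.931×10^5 mm⁴
I = 8.931×10^5 mm⁴ = 8.931×10^-7 m⁴
Effective length L_e = K·L = 1 × 2.18 = 2.180 m
P_cr = π²EI / L_e² = π² × 111×10⁹ × 8.931×10^-7 / 2.180² = 2.059×10^5 N

P_cr ≈ 206 kN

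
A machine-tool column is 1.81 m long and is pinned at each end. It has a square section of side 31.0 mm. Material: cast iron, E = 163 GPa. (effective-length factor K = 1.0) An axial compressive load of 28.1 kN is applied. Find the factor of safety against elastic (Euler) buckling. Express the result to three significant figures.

n ≈ 1.34

I = a⁴/12 = 31.0⁴/12 = 7.696×10^4 mm⁴
I = 7.696×10^4 mm⁴ = 7.696×10^-8 m⁴
Effective length L_e = K·L = 1 × 1.81 = 1.810 m
P_cr = π²EI / L_e² = π² × 163×10⁹ × 7.696×10^-8 / 1.810² = 3.779×10^4 N
Factor of safety n = P_cr / P = 37.792 / 28.1 = 1.34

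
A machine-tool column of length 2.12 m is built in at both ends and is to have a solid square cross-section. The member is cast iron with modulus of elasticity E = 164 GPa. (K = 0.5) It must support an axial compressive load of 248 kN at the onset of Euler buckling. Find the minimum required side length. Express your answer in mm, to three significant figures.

L_e = K·L = 0.5 × 2.12 = 1.060 m
Required I = P_cr·L_e²/(π²E) = 2.480×10^5 × 1.060² / (π² × 1.64×10^11) = 1.722×10^-7 m⁴
I_req = 1.722×10^5 mm⁴
Solid square: I = a⁴/12  ⇒  a = (12I)^(1/4) = (12×1.722×10^5)^(1/4) = 37.9 mm

a ≈ 37.9 mm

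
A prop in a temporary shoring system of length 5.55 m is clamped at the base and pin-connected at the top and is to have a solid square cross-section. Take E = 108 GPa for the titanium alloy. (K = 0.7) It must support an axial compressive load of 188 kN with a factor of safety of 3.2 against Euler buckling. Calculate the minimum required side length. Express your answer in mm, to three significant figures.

a ≈ 101 mm

Required P_cr = n·P = 3.2 × 188 = 601.6 kN
L_e = K·L = 0.7 × 5.55 = 3.885 m
Required I = P_cr·L_e²/(π²E) = 6.016×10^5 × 3.885² / (π² × 1.08×10^11) = 8.519×10^-6 m⁴
I_req = 8.519×10^6 mm⁴
Solid square: I = a⁴/12  ⇒  a = (12I)^(1/4) = (12×8.519×10^6)^(1/4) = 101 mm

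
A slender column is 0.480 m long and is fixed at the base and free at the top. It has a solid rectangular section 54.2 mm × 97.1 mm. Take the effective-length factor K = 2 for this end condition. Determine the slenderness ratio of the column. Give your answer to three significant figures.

Buckling occurs about the weak axis: I_min = h·b³/12 with b = 54.2 mm (the shorter side).
I_min = 97.1×54.2³/12 = 1.288×10^6 mm⁴
A = 5.263×10^3 mm²;  r_min = √(I/A) = √(1.288×10^6/5.263×10^3) = 15.65 mm
L_e = K·L = 2 × 0.480 m = 0.9600 m = 960.00 mm
λ = L_e / r_min = 960.00 / 15.65 = 61.4

λ ≈ 61.4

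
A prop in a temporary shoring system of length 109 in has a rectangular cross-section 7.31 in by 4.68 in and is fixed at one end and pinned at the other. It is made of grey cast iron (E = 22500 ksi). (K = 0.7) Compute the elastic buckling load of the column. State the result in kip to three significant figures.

P_cr ≈ 2380 kip

Buckling occurs about the weak axis: I_min = h·b³/12 with b = 4.68 in (the shorter side).
I_min = 7.31×4.68³/12 = 62.44 in⁴
Effective length L_e = K·L = 0.7 × 109 = 76.30 in
P_cr = π²EI / L_e² = π² × 22500×10³ × 62.44 / 76.30² = 2.382×10^6 lb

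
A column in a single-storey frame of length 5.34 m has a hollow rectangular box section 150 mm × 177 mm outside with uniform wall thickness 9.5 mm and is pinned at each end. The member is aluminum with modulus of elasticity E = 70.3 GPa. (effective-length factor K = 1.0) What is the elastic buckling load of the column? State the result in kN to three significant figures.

P_cr ≈ 491 kN

Inner dimensions: h_i = 177 − 2×9.5 = 158.0 mm, b_i = 150 − 2×9.5 = 131.0 mm
Weak-axis I_min = (h_o·b_o³ − h_i·b_i³)/12 with b_o = 150, b_i = 131.0 mm (shorter outer/inner sides).
I_min = (177×150³ − 158.0×131.0³)/12 = 2.018×10^7 mm⁴
I = 2.018×10^7 mm⁴ = 2.018×10^-5 m⁴
Effective length L_e = K·L = 1 × 5.34 = 5.340 m
P_cr = π²EI / L_e² = π² × 70.3×10⁹ × 2.018×10^-5 / 5.340² = 4.910×10^5 N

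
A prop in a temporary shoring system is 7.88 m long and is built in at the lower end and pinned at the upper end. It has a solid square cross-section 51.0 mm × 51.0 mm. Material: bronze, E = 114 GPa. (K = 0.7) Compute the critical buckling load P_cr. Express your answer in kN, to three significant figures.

P_cr ≈ 20.8 kN

I = a⁴/12 = 51.0⁴/12 = 5.638×10^5 mm⁴
I = 5.638×10^5 mm⁴ = 5.638×10^-7 m⁴
Effective length L_e = K·L = 0.7 × 7.88 = 5.516 m
P_cr = π²EI / L_e² = π² × 114×10⁹ × 5.638×10^-7 / 5.516² = 2.085×10^4 N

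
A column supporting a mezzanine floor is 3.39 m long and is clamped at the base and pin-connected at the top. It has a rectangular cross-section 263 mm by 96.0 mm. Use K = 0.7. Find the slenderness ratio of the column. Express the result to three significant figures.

For a rectangle r_min = b/√12 = 96.0/√12 = 27.71 mm
L_e = K·L = 0.7 × 3.39 m = 2.373 m = 2373.0 mm
λ = L_e / r_min = 2373.0 / 27.71 = 85.6

λ ≈ 85.6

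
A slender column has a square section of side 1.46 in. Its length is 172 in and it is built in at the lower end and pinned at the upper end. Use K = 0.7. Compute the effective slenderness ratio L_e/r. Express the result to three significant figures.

I = a⁴/12 = 1.46⁴/12 = 0.3786 in⁴
A = 2.132 in²;  r_min = √(I/A) = √(0.3786/2.132) = 0.4215 in
L_e = K·L = 0.7 × 172 = 120.4 in
λ = L_e / r_min = 120.40 / 0.4215 = 286

λ ≈ 286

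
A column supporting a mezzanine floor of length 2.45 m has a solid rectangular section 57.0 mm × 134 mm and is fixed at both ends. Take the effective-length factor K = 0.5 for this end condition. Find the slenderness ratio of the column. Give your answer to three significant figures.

λ ≈ 74.4

For a rectangle r_min = b/√12 = 57.0/√12 = 16.45 mm
L_e = K·L = 0.5 × 2.45 m = 1.225 m = 1225.0 mm
λ = L_e / r_min = 1225.0 / 16.45 = 74.4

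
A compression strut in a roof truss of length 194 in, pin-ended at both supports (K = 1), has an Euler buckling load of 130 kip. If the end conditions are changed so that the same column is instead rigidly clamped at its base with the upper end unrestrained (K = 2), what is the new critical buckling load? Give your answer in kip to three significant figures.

P_cr ≈ 32.5 kip

P_cr ∝ 1/K², so P_cr,new = P_cr,old × (K_old/K_new)² = 130 × (1/2)²
= 130 × 0.2500 = 32.5 kip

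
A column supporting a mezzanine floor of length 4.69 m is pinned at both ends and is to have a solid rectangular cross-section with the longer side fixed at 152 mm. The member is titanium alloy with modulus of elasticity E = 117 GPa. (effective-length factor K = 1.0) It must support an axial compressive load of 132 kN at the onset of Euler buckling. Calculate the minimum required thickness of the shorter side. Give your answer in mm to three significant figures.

L_e = K·L = 1 × 4.69 = 4.690 m
Required I = P_cr·L_e²/(π²E) = 1.320×10^5 × 4.690² / (π² × 1.17×10^11) = 2.514×10^-6 m⁴
I_req = 2.514×10^6 mm⁴
Rectangle, weak axis: I_min = h·b³/12 with h = 152 mm fixed  ⇒  b = (12I/h)^(1/3) = 58.3 mm

b ≈ 58.3 mm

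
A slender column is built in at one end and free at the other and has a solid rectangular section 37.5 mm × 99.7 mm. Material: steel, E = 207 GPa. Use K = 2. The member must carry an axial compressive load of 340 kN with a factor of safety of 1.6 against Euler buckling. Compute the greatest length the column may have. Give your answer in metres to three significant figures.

Buckling occurs about the weak axis: I_min = h·b³/12 with b = 37.5 mm (the shorter side).
I_min = 99.7×37.5³/12 = 4.381×10^5 mm⁴
I = 4.381×10^-7 m⁴
Required critical load P_cr = n·P = 1.6 × 340 = 544.0 kN = 5.440×10^5 N
From P_cr = π²EI/(K·L)²:  L = (1/K)·√(π²EI/P_cr) = (1/2)·√(π²×2.07×10^11×4.381×10^-7/5.440×10^5)
L = 0.641 m

L_max ≈ 0.641 m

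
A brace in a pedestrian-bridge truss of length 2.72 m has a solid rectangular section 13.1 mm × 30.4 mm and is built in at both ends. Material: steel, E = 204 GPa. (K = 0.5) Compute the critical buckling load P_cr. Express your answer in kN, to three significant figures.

Buckling occurs about the weak axis: I_min = h·b³/12 with b = 13.1 mm (the shorter side).
I_min = 30.4×13.1³/12 = 5.695×10^3 mm⁴
I = 5.695×10^3 mm⁴ = 5.695×10^-9 m⁴
Effective length L_e = K·L = 0.5 × 2.72 = 1.360 m
P_cr = π²EI / L_e² = π² × 204×10⁹ × 5.695×10^-9 / 1.360² = 6.200×10^3 N

P_cr ≈ 6.20 kN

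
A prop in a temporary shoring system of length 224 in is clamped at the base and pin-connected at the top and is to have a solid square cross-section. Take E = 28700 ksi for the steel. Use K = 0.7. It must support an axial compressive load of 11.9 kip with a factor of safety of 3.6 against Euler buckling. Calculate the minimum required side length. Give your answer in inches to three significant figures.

Required P_cr = n·P = 3.6 × 11.9 = 42.84 kip
L_e = K·L = 0.7 × 224 = 156.8 in
Required I = P_cr·L_e²/(π²E) = 4.284×10^4 × 156.8² / (π² × 2.87×10^7) = 3.718 in⁴
Solid square: I = a⁴/12  ⇒  a = (12I)^(1/4) = (12×3.718)^(1/4) = 2.58 in

a ≈ 2.58 in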